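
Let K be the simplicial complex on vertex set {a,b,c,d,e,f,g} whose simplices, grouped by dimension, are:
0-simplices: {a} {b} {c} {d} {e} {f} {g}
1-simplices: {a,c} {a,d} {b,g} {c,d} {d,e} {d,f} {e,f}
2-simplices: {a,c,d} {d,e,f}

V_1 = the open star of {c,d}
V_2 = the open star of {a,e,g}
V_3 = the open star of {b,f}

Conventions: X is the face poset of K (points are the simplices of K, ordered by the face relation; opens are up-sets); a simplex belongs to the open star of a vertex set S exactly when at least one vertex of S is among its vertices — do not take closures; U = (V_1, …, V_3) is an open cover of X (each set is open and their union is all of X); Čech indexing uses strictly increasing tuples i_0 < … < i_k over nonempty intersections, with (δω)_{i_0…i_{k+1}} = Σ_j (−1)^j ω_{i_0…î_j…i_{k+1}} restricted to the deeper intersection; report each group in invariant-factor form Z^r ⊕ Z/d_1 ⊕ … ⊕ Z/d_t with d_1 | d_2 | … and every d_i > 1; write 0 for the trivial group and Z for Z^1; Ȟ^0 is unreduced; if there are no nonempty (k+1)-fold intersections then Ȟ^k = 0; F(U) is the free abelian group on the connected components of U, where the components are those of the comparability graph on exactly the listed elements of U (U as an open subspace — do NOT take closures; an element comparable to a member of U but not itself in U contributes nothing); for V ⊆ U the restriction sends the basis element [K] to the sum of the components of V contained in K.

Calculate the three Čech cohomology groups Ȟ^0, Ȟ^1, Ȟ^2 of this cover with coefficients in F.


Ȟ^0 = Z^2; Ȟ^1 = 0; Ȟ^2 = 0

cover nerve:
  V1={{c},{d},{a,c},{a,d},{c,d},{d,e},{d,f},{a,c,d},{d,e,f}} V2={{a},{e},{g},{a,c},{a,d},{b,g},{d,e},{e,f},{a,c,d},{d,e,f}} V3={{b},{f},{b,g},{d,f},{e,f},{d,e,f}}
  V12={{a,c},{a,d},{d,e},{a,c,d},{d,e,f}} V13={{d,f},{d,e,f}} V23={{b,g},{e,f},{d,e,f}}
  V123={{d,e,f}}
components per intersection:
  V1: {{c},{d},{a,c},{a,d},{c,d},{d,e},{d,f},{a,c,d},{d,e,f}}
  V2: {{a},{a,c},{a,d},{a,c,d}} {{e},{d,e},{e,f},{d,e,f}} {{g},{b,g}}
  V3: {{b},{b,g}} {{f},{d,f},{e,f},{d,e,f}}
  V12: {{a,c},{a,d},{a,c,d}} {{d,e},{d,e,f}}
  V13: {{d,f},{d,e,f}}
  V23: {{b,g}} {{e,f},{d,e,f}}
  V123: {{d,e,f}}
C dims 6,5,1; δ0: rk 4, SNF 1^4; δ1: rk 1, SNF 1^1
Ȟ^0: (6−4)−0=2 ⇒ Z^2
Ȟ^1: (5−1)−4=0 ⇒ 0
Ȟ^2: (1−0)−1=0 ⇒ 0


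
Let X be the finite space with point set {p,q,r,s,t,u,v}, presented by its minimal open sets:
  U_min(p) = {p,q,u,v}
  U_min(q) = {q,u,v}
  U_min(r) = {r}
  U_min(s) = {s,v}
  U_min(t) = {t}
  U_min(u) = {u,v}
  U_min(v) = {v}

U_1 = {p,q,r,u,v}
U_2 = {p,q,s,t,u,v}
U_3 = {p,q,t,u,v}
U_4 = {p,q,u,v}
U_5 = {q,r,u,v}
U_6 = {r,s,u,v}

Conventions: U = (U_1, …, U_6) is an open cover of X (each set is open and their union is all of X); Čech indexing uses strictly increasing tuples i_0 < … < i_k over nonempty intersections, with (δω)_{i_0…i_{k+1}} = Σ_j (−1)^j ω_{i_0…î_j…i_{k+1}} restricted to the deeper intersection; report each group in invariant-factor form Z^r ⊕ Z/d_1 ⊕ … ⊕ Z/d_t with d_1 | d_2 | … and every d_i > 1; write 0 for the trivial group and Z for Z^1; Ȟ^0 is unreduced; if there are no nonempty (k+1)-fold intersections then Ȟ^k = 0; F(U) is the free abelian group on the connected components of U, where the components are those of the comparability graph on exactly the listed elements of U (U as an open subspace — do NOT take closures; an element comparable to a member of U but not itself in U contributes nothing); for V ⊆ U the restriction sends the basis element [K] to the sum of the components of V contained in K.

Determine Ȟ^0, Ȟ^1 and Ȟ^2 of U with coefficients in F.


Ȟ^0(U;F) ≅ Z^3, Ȟ^1(U;F) ≅ 0, Ȟ^2(U;F) ≅ 0

nerve of the cover:
  U12={p,q,u,v} U13={p,q,u,v} U14={p,q,u,v} U15={q,r,u,v} U16={r,u,v} U23={p,q,t,u,v} U24={p,q,u,v} U25={q,u,v} U26={s,u,v} U34={p,q,u,v} U35={q,u,v} U36={u,v} U45={q,u,v} U46={u,v} U56={r,u,v}
  U123={p,q,u,v} U124={p,q,u,v} U125={q,u,v} U126={u,v} U134={p,q,u,v} U135={q,u,v} U136={u,v} U145={q,u,v} U146={u,v} U156={r,u,v} U234={p,q,u,v} U235={q,u,v} U236={u,v} U245={q,u,v} U246={u,v} U256={u,v} U345={q,u,v} U346={u,v} U356={u,v} U456={u,v}
  U1234={p,q,u,v} U1235={q,u,v} U1236={u,v} U1245={q,u,v} U1246={u,v} U1256={u,v} U1345={q,u,v} U1346={u,v} U1356={u,v} U1456={u,v} U2345={q,u,v} U2346={u,v} U2356={u,v} U2456={u,v} U3456={u,v}
  U12345={q,u,v} U12346={u,v} U12356={u,v} U12456={u,v} U13456={u,v} U23456={u,v}
  U123456={u,v}
components per intersection:
  U1: {p,q,u,v} {r}
  U2: {p,q,s,u,v} {t}
  U3: {p,q,u,v} {t}
  U4: {p,q,u,v}
  U5: {q,u,v} {r}
  U6: {r} {s,u,v}
  U12: {p,q,u,v}
  U13: {p,q,u,v}
  U14: {p,q,u,v}
  U15: {q,u,v} {r}
  U16: {r} {u,v}
  U23: {p,q,u,v} {t}
  U24: {p,q,u,v}
  U25: {q,u,v}
  U26: {s,u,v}
  U34: {p,q,u,v}
  U35: {q,u,v}
  U36: {u,v}
  U45: {q,u,v}
  U46: {u,v}
  U56: {r} {u,v}
  U123: {p,q,u,v}
  U124: {p,q,u,v}
  U125: {q,u,v}
  U126: {u,v}
  U134: {p,q,u,v}
  U135: {q,u,v}
  U136: {u,v}
  U145: {q,u,v}
  U146: {u,v}
  U156: {r} {u,v}
  U234: {p,q,u,v}
  U235: {q,u,v}
  U236: {u,v}
  U245: {q,u,v}
  U246: {u,v}
  U256: {u,v}
  U345: {q,u,v}
  U346: {u,v}
  U356: {u,v}
  U456: {u,v}
  U1234: {p,q,u,v}
  U1235: {q,u,v}
  U1236: {u,v}
  U1245: {q,u,v}
  U1246: {u,v}
  U1256: {u,v}
  U1345: {q,u,v}
  U1346: {u,v}
  U1356: {u,v}
  U1456: {u,v}
  U2345: {q,u,v}
  U2346: {u,v}
  U2356: {u,v}
  U2456: {u,v}
  U3456: {u,v}
  U12345: {q,u,v}
  U12346: {u,v}
  U12356: {u,v}
  U12456: {u,v}
  U13456: {u,v}
  U23456: {u,v}
  U123456: {u,v}
C dims 11,19,21,15; δ0: rk 8, SNF 1^8; δ1: rk 11, SNF 1^11; δ2: rk 10, SNF 1^10
Ȟ^0 = (11 − 8) − 0 = 3, so Ȟ^0 ≅ Z^3
Ȟ^1 = (19 − 11) − 8 = 0, so Ȟ^1 ≅ 0
Ȟ^2 = (21 − 10) − 11 = 0, so Ȟ^2 ≅ 0


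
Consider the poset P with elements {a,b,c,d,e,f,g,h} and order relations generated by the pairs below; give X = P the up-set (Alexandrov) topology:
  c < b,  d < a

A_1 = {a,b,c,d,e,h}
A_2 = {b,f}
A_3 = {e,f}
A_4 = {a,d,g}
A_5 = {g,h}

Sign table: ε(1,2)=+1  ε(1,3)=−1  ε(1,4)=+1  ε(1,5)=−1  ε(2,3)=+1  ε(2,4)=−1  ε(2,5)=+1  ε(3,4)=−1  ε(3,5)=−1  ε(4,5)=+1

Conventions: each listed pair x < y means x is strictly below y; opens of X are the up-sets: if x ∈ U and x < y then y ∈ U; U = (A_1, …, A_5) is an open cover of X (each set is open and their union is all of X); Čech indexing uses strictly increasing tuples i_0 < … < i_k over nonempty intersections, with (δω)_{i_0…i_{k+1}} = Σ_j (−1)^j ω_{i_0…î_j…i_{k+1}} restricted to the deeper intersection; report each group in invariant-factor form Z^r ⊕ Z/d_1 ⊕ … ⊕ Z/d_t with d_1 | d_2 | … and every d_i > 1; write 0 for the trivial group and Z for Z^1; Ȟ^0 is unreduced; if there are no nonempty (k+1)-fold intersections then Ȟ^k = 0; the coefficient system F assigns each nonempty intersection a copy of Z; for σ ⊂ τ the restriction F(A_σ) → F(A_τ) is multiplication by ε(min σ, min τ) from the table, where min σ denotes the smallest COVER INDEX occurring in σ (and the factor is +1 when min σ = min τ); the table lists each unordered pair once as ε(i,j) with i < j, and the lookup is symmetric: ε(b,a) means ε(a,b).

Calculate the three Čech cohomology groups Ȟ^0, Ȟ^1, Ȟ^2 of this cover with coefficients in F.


Ȟ^0(U;F) ≅ 0, Ȟ^1(U;F) ≅ Z ⊕ Z/2, Ȟ^2(U;F) ≅ 0

nonempty overlaps:
  A12={b} A13={e} A14={a,d} A15={h} A23={f} A45={g}
C dims 5,6; δ0: rk 5, SNF 1^4·2
degree 0: 5−5−0 = 0 → Ȟ^0 ≅ 0
degree 1: 6−0−5 = 1 plus torsion [2] → Ȟ^1 ≅ Z ⊕ Z/2
degree 2: 0−0−0 = 0 → Ȟ^2 ≅ 0


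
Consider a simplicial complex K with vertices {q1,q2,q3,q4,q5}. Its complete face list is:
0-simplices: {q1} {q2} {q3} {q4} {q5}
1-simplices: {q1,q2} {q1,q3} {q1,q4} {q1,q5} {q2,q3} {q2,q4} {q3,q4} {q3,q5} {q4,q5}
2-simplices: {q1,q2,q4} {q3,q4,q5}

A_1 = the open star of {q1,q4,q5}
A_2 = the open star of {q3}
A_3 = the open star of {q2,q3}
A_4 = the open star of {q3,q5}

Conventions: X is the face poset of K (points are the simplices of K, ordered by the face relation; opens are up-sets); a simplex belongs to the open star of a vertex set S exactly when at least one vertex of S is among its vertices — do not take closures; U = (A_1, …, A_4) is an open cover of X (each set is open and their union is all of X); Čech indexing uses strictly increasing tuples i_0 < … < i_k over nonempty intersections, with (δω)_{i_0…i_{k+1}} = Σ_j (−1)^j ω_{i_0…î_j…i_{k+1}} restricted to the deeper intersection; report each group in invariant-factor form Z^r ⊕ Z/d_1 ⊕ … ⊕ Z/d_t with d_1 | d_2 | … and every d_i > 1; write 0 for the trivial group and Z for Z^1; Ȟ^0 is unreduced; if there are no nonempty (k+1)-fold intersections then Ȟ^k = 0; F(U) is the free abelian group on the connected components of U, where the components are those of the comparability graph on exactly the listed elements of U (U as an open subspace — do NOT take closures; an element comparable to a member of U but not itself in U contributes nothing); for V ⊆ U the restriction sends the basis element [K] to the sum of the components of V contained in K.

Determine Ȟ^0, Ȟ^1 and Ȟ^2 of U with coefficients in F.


nerve simplices:
  A1={{q1},{q4},{q5},{q1,q2},{q1,q3},{q1,q4},{q1,q5},{q2,q4},{q3,q4},{q3,q5},{q4,q5},{q1,q2,q4},{q3,q4,q5}} A2={{q3},{q1,q3},{q2,q3},{q3,q4},{q3,q5},{q3,q4,q5}} A3={{q2},{q3},{q1,q2},{q1,q3},{q2,q3},{q2,q4},{q3,q4},{q3,q5},{q1,q2,q4},{q3,q4,q5}} A4={{q3},{q5},{q1,q3},{q1,q5},{q2,q3},{q3,q4},{q3,q5},{q4,q5},{q3,q4,q5}}
  A12={{q1,q3},{q3,q4},{q3,q5},{q3,q4,q5}} A13={{q1,q2},{q1,q3},{q2,q4},{q3,q4},{q3,q5},{q1,q2,q4},{q3,q4,q5}} A14={{q5},{q1,q3},{q1,q5},{q3,q4},{q3,q5},{q4,q5},{q3,q4,q5}} A23={{q3},{q1,q3},{q2,q3},{q3,q4},{q3,q5},{q3,q4,q5}} A24={{q3},{q1,q3},{q2,q3},{q3,q4},{q3,q5},{q3,q4,q5}} A34={{q3},{q1,q3},{q2,q3},{q3,q4},{q3,q5},{q3,q4,q5}}
  A123={{q1,q3},{q3,q4},{q3,q5},{q3,q4,q5}} A124={{q1,q3},{q3,q4},{q3,q5},{q3,q4,q5}} A134={{q1,q3},{q3,q4},{q3,q5},{q3,q4,q5}} A234={{q3},{q1,q3},{q2,q3},{q3,q4},{q3,q5},{q3,q4,q5}}
  A1234={{q1,q3},{q3,q4},{q3,q5},{q3,q4,q5}}
components per intersection:
  A1: {{q1},{q4},{q5},{q1,q2},{q1,q3},{q1,q4},{q1,q5},{q2,q4},{q3,q4},{q3,q5},{q4,q5},{q1,q2,q4},{q3,q4,q5}}
  A2: {{q3},{q1,q3},{q2,q3},{q3,q4},{q3,q5},{q3,q4,q5}}
  A3: {{q2},{q3},{q1,q2},{q1,q3},{q2,q3},{q2,q4},{q3,q4},{q3,q5},{q1,q2,q4},{q3,q4,q5}}
  A4: {{q3},{q5},{q1,q3},{q1,q5},{q2,q3},{q3,q4},{q3,q5},{q4,q5},{q3,q4,q5}}
  A12: {{q1,q3}} {{q3,q4},{q3,q5},{q3,q4,q5}}
  A13: {{q1,q2},{q2,q4},{q1,q2,q4}} {{q1,q3}} {{q3,q4},{q3,q5},{q3,q4,q5}}
  A14: {{q5},{q1,q5},{q3,q4},{q3,q5},{q4,q5},{q3,q4,q5}} {{q1,q3}}
  A23: {{q3},{q1,q3},{q2,q3},{q3,q4},{q3,q5},{q3,q4,q5}}
  A24: {{q3},{q1,q3},{q2,q3},{q3,q4},{q3,q5},{q3,q4,q5}}
  A34: {{q3},{q1,q3},{q2,q3},{q3,q4},{q3,q5},{q3,q4,q5}}
  A123: {{q1,q3}} {{q3,q4},{q3,q5},{q3,q4,q5}}
  A124: {{q1,q3}} {{q3,q4},{q3,q5},{q3,q4,q5}}
  A134: {{q1,q3}} {{q3,q4},{q3,q5},{q3,q4,q5}}
  A234: {{q3},{q1,q3},{q2,q3},{q3,q4},{q3,q5},{q3,q4,q5}}
  A1234: {{q1,q3}} {{q3,q4},{q3,q5},{q3,q4,q5}}
C dims 4,10,7,2; δ0: rk 3, SNF 1^3; δ1: rk 5, SNF 1^5; δ2: rk 2, SNF 1^2
degree 0: 4−3−0 = 1 → Ȟ^0 ≅ Z
degree 1: 10−5−3 = 2 → Ȟ^1 ≅ Z^2
degree 2: 7−2−5 = 0 → Ȟ^2 ≅ 0

Ȟ^0 = Z, Ȟ^1 = Z^2 and Ȟ^2 = 0


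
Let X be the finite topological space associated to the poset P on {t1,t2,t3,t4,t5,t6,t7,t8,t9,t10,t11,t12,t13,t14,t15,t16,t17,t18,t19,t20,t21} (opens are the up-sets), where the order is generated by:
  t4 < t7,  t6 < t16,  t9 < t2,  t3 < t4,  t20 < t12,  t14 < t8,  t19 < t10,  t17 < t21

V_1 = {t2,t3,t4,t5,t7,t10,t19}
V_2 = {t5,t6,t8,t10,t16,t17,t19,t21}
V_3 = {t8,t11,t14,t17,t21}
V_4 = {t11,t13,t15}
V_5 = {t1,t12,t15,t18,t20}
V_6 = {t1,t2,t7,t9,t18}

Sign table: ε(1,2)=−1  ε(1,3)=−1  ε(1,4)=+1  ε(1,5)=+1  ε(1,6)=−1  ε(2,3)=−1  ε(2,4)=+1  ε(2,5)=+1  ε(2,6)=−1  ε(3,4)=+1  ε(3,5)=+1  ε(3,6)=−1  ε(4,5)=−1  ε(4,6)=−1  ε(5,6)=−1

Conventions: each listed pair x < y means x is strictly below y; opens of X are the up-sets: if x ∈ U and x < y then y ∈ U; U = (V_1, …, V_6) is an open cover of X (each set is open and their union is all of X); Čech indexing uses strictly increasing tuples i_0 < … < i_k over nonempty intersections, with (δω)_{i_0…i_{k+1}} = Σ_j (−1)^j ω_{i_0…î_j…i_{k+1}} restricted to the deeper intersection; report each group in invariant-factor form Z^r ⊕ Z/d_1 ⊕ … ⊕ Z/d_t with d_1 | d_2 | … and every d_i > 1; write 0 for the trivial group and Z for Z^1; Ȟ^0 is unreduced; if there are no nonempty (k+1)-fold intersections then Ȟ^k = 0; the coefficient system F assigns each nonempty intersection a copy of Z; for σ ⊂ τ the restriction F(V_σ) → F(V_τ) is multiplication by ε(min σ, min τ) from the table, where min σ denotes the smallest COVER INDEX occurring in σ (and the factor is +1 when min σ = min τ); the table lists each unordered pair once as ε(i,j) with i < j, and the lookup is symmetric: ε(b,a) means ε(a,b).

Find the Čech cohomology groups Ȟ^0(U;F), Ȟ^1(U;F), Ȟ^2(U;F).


Ȟ^0 ≅ 0,  Ȟ^1 ≅ Z/2,  Ȟ^2 ≅ 0

nerve of the cover:
  V12={t5,t10,t19} V16={t2,t7} V23={t8,t17,t21} V34={t11} V45={t15} V56={t1,t18}
C dims 6,6; δ0: rk 6, SNF 1^5·2
Ȟ^0 = (6 − 6) − 0 = 0, so Ȟ^0 ≅ 0
Ȟ^1 = (6 − 0) − 6 = 0 plus torsion [2], so Ȟ^1 ≅ Z/2
Ȟ^2 = (0 − 0) − 0 = 0, so Ȟ^2 ≅ 0


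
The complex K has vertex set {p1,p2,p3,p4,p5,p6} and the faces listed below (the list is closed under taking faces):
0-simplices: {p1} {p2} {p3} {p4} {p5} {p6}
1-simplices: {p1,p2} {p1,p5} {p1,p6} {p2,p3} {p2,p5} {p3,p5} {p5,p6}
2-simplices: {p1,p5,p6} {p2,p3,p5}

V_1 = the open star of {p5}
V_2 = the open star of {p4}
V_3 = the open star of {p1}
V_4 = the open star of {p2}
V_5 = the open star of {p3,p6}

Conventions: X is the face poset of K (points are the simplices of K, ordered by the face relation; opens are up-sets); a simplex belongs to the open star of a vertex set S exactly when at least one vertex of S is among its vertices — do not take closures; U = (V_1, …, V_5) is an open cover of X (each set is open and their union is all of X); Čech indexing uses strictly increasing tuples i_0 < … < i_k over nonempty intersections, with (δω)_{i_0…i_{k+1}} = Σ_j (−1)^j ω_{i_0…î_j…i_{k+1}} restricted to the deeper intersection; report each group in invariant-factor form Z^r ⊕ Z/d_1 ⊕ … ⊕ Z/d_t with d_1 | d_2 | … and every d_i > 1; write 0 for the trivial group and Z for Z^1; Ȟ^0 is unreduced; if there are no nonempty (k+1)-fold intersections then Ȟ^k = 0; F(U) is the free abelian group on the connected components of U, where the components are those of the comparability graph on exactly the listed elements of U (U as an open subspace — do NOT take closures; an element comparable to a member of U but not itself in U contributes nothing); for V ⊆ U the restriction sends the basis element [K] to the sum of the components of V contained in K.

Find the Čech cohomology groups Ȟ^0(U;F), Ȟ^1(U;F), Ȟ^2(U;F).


Ȟ^0(U;F) ≅ Z^2,  Ȟ^1(U;F) ≅ Z,  Ȟ^2(U;F) ≅ 0

nonempty intersections:
  V1={{p5},{p1,p5},{p2,p5},{p3,p5},{p5,p6},{p1,p5,p6},{p2,p3,p5}} V2={{p4}} V3={{p1},{p1,p2},{p1,p5},{p1,p6},{p1,p5,p6}} V4={{p2},{p1,p2},{p2,p3},{p2,p5},{p2,p3,p5}} V5={{p3},{p6},{p1,p6},{p2,p3},{p3,p5},{p5,p6},{p1,p5,p6},{p2,p3,p5}}
  V13={{p1,p5},{p1,p5,p6}} V14={{p2,p5},{p2,p3,p5}} V15={{p3,p5},{p5,p6},{p1,p5,p6},{p2,p3,p5}} V34={{p1,p2}} V35={{p1,p6},{p1,p5,p6}} V45={{p2,p3},{p2,p3,p5}}
  V135={{p1,p5,p6}} V145={{p2,p3,p5}}
components per intersection:
  V1: {{p5},{p1,p5},{p2,p5},{p3,p5},{p5,p6},{p1,p5,p6},{p2,p3,p5}}
  V2: {{p4}}
  V3: {{p1},{p1,p2},{p1,p5},{p1,p6},{p1,p5,p6}}
  V4: {{p2},{p1,p2},{p2,p3},{p2,p5},{p2,p3,p5}}
  V5: {{p3},{p2,p3},{p3,p5},{p2,p3,p5}} {{p6},{p1,p6},{p5,p6},{p1,p5,p6}}
  V13: {{p1,p5},{p1,p5,p6}}
  V14: {{p2,p5},{p2,p3,p5}}
  V15: {{p3,p5},{p2,p3,p5}} {{p5,p6},{p1,p5,p6}}
  V34: {{p1,p2}}
  V35: {{p1,p6},{p1,p5,p6}}
  V45: {{p2,p3},{p2,p3,p5}}
  V135: {{p1,p5,p6}}
  V145: {{p2,p3,p5}}
C dims 6,7,2; δ0: rk 4, SNF 1^4; δ1: rk 2, SNF 1^2
Ȟ^0: (6−4)−0=2 ⇒ Z^2
Ȟ^1: (7−2)−4=1 ⇒ Z
Ȟ^2: (2−0)−2=0 ⇒ 0


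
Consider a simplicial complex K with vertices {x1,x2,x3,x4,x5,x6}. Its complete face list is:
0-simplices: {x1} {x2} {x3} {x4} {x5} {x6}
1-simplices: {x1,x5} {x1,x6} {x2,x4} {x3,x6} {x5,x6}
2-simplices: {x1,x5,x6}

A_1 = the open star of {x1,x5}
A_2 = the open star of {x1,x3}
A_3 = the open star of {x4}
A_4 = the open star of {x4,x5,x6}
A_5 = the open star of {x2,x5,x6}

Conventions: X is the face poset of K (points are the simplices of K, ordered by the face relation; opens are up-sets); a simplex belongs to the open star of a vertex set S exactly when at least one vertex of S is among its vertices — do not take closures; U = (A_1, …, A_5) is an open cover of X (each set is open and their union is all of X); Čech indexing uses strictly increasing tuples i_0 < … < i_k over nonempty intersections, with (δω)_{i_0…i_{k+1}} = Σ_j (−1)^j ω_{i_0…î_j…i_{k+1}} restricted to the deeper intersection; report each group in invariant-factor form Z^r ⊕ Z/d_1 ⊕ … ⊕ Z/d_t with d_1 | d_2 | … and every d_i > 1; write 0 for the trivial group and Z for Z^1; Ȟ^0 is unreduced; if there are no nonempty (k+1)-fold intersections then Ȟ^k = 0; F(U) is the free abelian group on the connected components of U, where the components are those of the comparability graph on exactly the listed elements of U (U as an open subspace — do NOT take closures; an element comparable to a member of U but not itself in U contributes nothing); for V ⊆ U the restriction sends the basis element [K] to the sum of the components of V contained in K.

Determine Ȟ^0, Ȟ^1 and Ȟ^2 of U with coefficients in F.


nerve simplices:
  A1={{x1},{x5},{x1,x5},{x1,x6},{x5,x6},{x1,x5,x6}} A2={{x1},{x3},{x1,x5},{x1,x6},{x3,x6},{x1,x5,x6}} A3={{x4},{x2,x4}} A4={{x4},{x5},{x6},{x1,x5},{x1,x6},{x2,x4},{x3,x6},{x5,x6},{x1,x5,x6}} A5={{x2},{x5},{x6},{x1,x5},{x1,x6},{x2,x4},{x3,x6},{x5,x6},{x1,x5,x6}}
  A12={{x1},{x1,x5},{x1,x6},{x1,x5,x6}} A14={{x5},{x1,x5},{x1,x6},{x5,x6},{x1,x5,x6}} A15={{x5},{x1,x5},{x1,x6},{x5,x6},{x1,x5,x6}} A24={{x1,x5},{x1,x6},{x3,x6},{x1,x5,x6}} A25={{x1,x5},{x1,x6},{x3,x6},{x1,x5,x6}} A34={{x4},{x2,x4}} A35={{x2,x4}} A45={{x5},{x6},{x1,x5},{x1,x6},{x2,x4},{x3,x6},{x5,x6},{x1,x5,x6}}
  A124={{x1,x5},{x1,x6},{x1,x5,x6}} A125={{x1,x5},{x1,x6},{x1,x5,x6}} A145={{x5},{x1,x5},{x1,x6},{x5,x6},{x1,x5,x6}} A245={{x1,x5},{x1,x6},{x3,x6},{x1,x5,x6}} A345={{x2,x4}}
  A1245={{x1,x5},{x1,x6},{x1,x5,x6}}
components per intersection:
  A1: {{x1},{x5},{x1,x5},{x1,x6},{x5,x6},{x1,x5,x6}}
  A2: {{x1},{x1,x5},{x1,x6},{x1,x5,x6}} {{x3},{x3,x6}}
  A3: {{x4},{x2,x4}}
  A4: {{x4},{x2,x4}} {{x5},{x6},{x1,x5},{x1,x6},{x3,x6},{x5,x6},{x1,x5,x6}}
  A5: {{x2},{x2,x4}} {{x5},{x6},{x1,x5},{x1,x6},{x3,x6},{x5,x6},{x1,x5,x6}}
  A12: {{x1},{x1,x5},{x1,x6},{x1,x5,x6}}
  A14: {{x5},{x1,x5},{x1,x6},{x5,x6},{x1,x5,x6}}
  A15: {{x5},{x1,x5},{x1,x6},{x5,x6},{x1,x5,x6}}
  A24: {{x1,x5},{x1,x6},{x1,x5,x6}} {{x3,x6}}
  A25: {{x1,x5},{x1,x6},{x1,x5,x6}} {{x3,x6}}
  A34: {{x4},{x2,x4}}
  A35: {{x2,x4}}
  A45: {{x5},{x6},{x1,x5},{x1,x6},{x3,x6},{x5,x6},{x1,x5,x6}} {{x2,x4}}
  A124: {{x1,x5},{x1,x6},{x1,x5,x6}}
  A125: {{x1,x5},{x1,x6},{x1,x5,x6}}
  A145: {{x5},{x1,x5},{x1,x6},{x5,x6},{x1,x5,x6}}
  A245: {{x1,x5},{x1,x6},{x1,x5,x6}} {{x3,x6}}
  A345: {{x2,x4}}
  A1245: {{x1,x5},{x1,x6},{x1,x5,x6}}
C dims 8,11,6,1; δ0: rk 6, SNF 1^6; δ1: rk 5, SNF 1^5; δ2: rk 1, SNF 1^1
degree 0: 8−6−0 = 2 → Ȟ^0 ≅ Z^2
degree 1: 11−5−6 = 0 → Ȟ^1 ≅ 0
degree 2: 6−1−5 = 0 → Ȟ^2 ≅ 0

Ȟ^0 = Z^2, Ȟ^1 = 0, Ȟ^2 = 0


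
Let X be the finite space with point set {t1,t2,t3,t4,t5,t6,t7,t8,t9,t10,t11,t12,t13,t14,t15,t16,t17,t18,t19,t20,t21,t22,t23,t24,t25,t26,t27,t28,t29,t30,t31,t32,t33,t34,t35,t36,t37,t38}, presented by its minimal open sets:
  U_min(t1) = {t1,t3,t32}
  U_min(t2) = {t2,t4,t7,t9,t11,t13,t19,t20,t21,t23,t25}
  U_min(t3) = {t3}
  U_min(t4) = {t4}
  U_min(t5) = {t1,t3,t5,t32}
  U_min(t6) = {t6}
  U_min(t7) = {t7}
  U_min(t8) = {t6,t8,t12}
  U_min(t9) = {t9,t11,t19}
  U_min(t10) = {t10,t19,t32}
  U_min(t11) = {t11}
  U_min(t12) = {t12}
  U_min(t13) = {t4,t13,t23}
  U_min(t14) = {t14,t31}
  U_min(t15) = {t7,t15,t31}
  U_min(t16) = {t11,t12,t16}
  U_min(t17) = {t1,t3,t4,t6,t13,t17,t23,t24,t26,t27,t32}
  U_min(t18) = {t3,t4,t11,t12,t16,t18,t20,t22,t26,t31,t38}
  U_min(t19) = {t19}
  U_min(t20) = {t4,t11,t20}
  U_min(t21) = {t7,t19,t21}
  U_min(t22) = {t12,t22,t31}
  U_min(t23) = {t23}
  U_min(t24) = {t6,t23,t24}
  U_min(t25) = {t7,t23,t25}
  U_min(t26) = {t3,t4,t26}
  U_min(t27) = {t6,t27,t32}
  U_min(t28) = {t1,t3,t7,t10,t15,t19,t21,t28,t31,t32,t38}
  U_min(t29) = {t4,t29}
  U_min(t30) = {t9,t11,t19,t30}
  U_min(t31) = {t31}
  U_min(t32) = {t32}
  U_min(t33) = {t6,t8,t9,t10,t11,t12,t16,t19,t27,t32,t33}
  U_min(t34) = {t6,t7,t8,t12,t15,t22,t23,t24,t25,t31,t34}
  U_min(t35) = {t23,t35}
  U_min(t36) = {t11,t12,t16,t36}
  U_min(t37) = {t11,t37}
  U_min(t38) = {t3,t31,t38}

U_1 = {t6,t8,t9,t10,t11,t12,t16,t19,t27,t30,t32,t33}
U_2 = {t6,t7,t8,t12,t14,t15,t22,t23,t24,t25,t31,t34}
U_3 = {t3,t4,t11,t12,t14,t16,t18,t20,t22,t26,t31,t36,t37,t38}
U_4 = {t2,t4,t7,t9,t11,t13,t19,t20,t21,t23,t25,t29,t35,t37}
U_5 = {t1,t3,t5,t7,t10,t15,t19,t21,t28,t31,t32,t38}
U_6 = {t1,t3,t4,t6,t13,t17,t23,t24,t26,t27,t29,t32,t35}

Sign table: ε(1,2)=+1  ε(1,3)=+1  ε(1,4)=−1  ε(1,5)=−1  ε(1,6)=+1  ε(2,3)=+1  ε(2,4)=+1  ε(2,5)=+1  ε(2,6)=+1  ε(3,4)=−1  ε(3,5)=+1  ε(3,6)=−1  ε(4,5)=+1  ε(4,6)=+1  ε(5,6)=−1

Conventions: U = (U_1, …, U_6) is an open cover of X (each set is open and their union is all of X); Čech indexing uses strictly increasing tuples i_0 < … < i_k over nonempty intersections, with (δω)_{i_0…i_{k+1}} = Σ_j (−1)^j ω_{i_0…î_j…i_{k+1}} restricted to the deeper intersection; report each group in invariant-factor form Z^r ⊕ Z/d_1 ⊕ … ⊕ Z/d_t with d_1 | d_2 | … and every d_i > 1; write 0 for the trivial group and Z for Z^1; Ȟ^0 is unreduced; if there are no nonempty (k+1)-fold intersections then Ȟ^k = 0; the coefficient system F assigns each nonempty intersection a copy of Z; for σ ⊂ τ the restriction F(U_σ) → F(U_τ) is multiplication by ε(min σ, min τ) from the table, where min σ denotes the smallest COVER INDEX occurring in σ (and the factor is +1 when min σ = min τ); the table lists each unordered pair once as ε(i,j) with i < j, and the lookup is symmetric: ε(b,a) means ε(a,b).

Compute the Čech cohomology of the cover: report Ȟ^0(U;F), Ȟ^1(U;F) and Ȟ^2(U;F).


cover nerve:
  U12={t6,t8,t12} U13={t11,t12,t16} U14={t9,t11,t19} U15={t10,t19,t32} U16={t6,t27,t32} U23={t12,t14,t22,t31} U24={t7,t23,t25} U25={t7,t15,t31} U26={t6,t23,t24} U34={t4,t11,t20,t37} U35={t3,t31,t38} U36={t3,t4,t26} U45={t7,t19,t21} U46={t4,t13,t23,t29,t35} U56={t1,t3,t32}
  U123={t12} U126={t6} U134={t11} U145={t19} U156={t32} U235={t31} U245={t7} U246={t23} U346={t4} U356={t3}
C dims 6,15,10; δ0: rk 6, SNF 1^5·2; δ1: rk 9, SNF 1^9
Ȟ^0: (6−6)−0=0 ⇒ 0
Ȟ^1: (15−9)−6=0 plus torsion [2] ⇒ Z/2
Ȟ^2: (10−0)−9=1 ⇒ Z

Ȟ^0 = 0; Ȟ^1 = Z/2; Ȟ^2 = Z


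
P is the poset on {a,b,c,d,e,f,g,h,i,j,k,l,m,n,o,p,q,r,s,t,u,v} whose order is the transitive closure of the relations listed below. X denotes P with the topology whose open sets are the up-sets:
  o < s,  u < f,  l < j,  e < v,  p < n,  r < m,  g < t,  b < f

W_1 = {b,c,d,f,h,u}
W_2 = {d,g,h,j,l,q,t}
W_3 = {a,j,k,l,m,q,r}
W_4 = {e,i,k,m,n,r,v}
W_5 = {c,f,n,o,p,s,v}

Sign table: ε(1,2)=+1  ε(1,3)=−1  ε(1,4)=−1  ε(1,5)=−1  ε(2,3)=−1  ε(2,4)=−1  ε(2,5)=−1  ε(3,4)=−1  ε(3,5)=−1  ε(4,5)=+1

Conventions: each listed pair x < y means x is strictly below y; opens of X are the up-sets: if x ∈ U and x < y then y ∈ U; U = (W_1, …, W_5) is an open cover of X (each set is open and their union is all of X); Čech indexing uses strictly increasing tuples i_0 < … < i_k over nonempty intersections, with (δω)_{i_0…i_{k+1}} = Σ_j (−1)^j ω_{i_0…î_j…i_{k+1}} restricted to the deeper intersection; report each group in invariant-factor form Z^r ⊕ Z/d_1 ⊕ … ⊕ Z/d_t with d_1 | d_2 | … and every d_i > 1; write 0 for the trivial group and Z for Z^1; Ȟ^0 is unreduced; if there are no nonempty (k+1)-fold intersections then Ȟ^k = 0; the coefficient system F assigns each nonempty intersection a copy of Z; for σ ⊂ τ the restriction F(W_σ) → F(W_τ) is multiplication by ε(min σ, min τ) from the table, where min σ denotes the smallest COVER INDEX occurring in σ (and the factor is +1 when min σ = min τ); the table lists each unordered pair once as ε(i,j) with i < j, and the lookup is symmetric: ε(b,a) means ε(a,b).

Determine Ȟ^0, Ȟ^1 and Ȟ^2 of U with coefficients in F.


cover nerve:
  W12={d,h} W15={c,f} W23={j,l,q} W34={k,m,r} W45={n,v}
C dims 5,5; δ0: rk 5, SNF 1^4·2
Ȟ^0: (5−5)−0=0 ⇒ 0
Ȟ^1: (5−0)−5=0 plus torsion [2] ⇒ Z/2
Ȟ^2: (0−0)−0=0 ⇒ 0

Ȟ^0(U;F) ≅ 0,  Ȟ^1(U;F) ≅ Z/2,  Ȟ^2(U;F) ≅ 0


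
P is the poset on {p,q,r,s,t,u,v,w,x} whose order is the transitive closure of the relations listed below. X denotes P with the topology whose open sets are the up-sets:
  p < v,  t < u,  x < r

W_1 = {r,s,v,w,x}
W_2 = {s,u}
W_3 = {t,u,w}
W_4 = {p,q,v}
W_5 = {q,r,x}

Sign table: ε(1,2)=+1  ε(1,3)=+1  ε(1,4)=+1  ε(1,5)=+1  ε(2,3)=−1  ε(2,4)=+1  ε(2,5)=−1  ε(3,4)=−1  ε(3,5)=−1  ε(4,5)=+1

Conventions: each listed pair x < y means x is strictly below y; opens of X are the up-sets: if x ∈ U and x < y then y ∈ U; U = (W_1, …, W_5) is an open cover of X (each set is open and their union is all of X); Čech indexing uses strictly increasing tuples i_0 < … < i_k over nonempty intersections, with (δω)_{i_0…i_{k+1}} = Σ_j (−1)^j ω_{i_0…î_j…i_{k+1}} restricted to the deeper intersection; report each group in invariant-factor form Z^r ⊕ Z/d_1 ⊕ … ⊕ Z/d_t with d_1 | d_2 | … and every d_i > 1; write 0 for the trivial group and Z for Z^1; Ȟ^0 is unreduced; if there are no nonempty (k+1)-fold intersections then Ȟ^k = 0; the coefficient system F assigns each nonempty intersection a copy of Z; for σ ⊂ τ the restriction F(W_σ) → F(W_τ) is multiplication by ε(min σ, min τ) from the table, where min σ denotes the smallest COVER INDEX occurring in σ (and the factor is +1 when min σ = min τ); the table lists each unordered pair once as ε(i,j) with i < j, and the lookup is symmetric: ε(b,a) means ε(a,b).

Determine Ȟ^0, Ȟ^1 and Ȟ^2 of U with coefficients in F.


nonempty overlaps:
  W12={s} W13={w} W14={v} W15={r,x} W23={u} W45={q}
C dims 5,6; δ0: rk 5, SNF 1^4·2
degree 0: 5−5−0 = 0 → Ȟ^0 ≅ 0
degree 1: 6−0−5 = 1 plus torsion [2] → Ȟ^1 ≅ Z ⊕ Z/2
degree 2: 0−0−0 = 0 → Ȟ^2 ≅ 0

Ȟ^0(U;F) ≅ 0; Ȟ^1(U;F) ≅ Z ⊕ Z/2; Ȟ^2(U;F) ≅ 0


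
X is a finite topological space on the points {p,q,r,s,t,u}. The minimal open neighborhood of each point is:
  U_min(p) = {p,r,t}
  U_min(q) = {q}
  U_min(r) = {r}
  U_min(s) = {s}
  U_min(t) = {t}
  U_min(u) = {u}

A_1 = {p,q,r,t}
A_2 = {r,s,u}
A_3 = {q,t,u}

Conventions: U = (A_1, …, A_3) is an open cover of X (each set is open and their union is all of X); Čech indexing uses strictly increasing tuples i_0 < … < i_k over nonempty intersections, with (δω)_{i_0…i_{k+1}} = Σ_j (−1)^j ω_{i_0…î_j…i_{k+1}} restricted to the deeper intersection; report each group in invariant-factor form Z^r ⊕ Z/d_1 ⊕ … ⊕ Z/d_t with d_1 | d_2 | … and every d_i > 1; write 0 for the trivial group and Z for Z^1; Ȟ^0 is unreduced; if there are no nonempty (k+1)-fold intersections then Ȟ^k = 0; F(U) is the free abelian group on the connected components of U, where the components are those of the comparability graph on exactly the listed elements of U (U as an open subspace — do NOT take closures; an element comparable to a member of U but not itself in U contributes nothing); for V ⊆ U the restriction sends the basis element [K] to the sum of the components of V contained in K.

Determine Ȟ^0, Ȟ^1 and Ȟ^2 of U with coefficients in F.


Ȟ^0(U;F) ≅ Z^4, Ȟ^1(U;F) ≅ 0 and Ȟ^2(U;F) ≅ 0

intersection data:
  A12={r} A13={q,t} A23={u}
components per intersection:
  A1: {p,r,t} {q}
  A2: {r} {s} {u}
  A3: {q} {t} {u}
  A12: {r}
  A13: {q} {t}
  A23: {u}
C dims 8,4; δ0: rk 4, SNF 1^4
Ȟ^0 = (8 − 4) − 0 = 4, so Ȟ^0 ≅ Z^4
Ȟ^1 = (4 − 0) − 4 = 0, so Ȟ^1 ≅ 0
Ȟ^2 = (0 − 0) − 0 = 0, so Ȟ^2 ≅ 0


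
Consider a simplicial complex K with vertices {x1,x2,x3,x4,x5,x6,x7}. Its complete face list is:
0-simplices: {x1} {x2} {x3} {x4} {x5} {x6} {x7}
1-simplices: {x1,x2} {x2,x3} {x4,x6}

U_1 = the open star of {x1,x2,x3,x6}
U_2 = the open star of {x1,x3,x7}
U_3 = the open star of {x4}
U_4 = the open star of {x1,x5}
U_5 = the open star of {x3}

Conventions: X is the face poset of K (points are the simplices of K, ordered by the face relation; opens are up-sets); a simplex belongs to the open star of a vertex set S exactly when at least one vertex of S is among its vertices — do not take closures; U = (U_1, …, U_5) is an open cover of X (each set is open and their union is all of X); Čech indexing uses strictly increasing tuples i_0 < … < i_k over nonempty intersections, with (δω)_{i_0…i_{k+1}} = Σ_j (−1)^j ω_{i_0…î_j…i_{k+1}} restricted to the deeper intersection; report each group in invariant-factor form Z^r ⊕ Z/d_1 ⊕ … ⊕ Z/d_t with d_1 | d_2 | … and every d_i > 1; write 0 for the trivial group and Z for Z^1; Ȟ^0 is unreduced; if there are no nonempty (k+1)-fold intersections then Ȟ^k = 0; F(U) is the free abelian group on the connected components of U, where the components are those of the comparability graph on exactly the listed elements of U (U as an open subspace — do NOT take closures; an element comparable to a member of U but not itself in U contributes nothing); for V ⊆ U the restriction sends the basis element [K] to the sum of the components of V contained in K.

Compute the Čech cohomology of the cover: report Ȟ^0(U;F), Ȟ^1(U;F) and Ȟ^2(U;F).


Ȟ^0 ≅ Z^4,  Ȟ^1 ≅ 0,  Ȟ^2 ≅ 0

nerve of the cover:
  U1={{x1},{x2},{x3},{x6},{x1,x2},{x2,x3},{x4,x6}} U2={{x1},{x3},{x7},{x1,x2},{x2,x3}} U3={{x4},{x4,x6}} U4={{x1},{x5},{x1,x2}} U5={{x3},{x2,x3}}
  U12={{x1},{x3},{x1,x2},{x2,x3}} U13={{x4,x6}} U14={{x1},{x1,x2}} U15={{x3},{x2,x3}} U24={{x1},{x1,x2}} U25={{x3},{x2,x3}}
  U124={{x1},{x1,x2}} U125={{x3},{x2,x3}}
components per intersection:
  U1: {{x1},{x2},{x3},{x1,x2},{x2,x3}} {{x6},{x4,x6}}
  U2: {{x1},{x1,x2}} {{x3},{x2,x3}} {{x7}}
  U3: {{x4},{x4,x6}}
  U4: {{x1},{x1,x2}} {{x5}}
  U5: {{x3},{x2,x3}}
  U12: {{x1},{x1,x2}} {{x3},{x2,x3}}
  U13: {{x4,x6}}
  U14: {{x1},{x1,x2}}
  U15: {{x3},{x2,x3}}
  U24: {{x1},{x1,x2}}
  U25: {{x3},{x2,x3}}
  U124: {{x1},{x1,x2}}
  U125: {{x3},{x2,x3}}
C dims 9,7,2; δ0: rk 5, SNF 1^5; δ1: rk 2, SNF 1^2
Ȟ^0 = (9 − 5) − 0 = 4, so Ȟ^0 ≅ Z^4
Ȟ^1 = (7 − 2) − 5 = 0, so Ȟ^1 ≅ 0
Ȟ^2 = (2 − 0) − 2 = 0, so Ȟ^2 ≅ 0


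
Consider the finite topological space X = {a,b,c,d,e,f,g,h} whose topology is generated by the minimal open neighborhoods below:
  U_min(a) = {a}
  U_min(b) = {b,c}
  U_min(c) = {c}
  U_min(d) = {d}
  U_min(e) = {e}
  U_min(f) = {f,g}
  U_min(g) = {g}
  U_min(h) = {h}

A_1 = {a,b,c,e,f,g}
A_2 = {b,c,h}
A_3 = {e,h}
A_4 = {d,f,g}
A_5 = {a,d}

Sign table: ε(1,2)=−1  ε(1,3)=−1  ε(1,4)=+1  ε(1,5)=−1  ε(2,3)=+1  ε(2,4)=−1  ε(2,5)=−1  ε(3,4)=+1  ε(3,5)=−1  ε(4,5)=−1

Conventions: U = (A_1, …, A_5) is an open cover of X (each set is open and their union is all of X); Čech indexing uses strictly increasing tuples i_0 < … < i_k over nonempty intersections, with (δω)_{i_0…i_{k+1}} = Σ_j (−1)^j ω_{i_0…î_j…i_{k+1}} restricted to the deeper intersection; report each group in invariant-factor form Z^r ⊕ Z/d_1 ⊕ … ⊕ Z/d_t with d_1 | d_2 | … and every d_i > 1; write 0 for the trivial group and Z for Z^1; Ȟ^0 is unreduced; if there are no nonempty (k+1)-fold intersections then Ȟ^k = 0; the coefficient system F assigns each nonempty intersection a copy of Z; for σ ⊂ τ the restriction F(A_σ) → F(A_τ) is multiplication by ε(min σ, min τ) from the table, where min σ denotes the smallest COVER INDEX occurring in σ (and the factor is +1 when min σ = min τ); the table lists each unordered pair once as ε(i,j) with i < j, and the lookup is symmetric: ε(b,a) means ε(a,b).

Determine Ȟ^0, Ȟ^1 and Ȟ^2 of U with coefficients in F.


nonempty overlaps:
  A12={b,c} A13={e} A14={f,g} A15={a} A23={h} A45={d}
C dims 5,6; δ0: rk 4, SNF 1^4
degree 0: 5−4−0 = 1 → Ȟ^0 ≅ Z
degree 1: 6−0−4 = 2 → Ȟ^1 ≅ Z^2
degree 2: 0−0−0 = 0 → Ȟ^2 ≅ 0

Ȟ^0(U;F) ≅ Z, Ȟ^1(U;F) ≅ Z^2 and Ȟ^2(U;F) ≅ 0


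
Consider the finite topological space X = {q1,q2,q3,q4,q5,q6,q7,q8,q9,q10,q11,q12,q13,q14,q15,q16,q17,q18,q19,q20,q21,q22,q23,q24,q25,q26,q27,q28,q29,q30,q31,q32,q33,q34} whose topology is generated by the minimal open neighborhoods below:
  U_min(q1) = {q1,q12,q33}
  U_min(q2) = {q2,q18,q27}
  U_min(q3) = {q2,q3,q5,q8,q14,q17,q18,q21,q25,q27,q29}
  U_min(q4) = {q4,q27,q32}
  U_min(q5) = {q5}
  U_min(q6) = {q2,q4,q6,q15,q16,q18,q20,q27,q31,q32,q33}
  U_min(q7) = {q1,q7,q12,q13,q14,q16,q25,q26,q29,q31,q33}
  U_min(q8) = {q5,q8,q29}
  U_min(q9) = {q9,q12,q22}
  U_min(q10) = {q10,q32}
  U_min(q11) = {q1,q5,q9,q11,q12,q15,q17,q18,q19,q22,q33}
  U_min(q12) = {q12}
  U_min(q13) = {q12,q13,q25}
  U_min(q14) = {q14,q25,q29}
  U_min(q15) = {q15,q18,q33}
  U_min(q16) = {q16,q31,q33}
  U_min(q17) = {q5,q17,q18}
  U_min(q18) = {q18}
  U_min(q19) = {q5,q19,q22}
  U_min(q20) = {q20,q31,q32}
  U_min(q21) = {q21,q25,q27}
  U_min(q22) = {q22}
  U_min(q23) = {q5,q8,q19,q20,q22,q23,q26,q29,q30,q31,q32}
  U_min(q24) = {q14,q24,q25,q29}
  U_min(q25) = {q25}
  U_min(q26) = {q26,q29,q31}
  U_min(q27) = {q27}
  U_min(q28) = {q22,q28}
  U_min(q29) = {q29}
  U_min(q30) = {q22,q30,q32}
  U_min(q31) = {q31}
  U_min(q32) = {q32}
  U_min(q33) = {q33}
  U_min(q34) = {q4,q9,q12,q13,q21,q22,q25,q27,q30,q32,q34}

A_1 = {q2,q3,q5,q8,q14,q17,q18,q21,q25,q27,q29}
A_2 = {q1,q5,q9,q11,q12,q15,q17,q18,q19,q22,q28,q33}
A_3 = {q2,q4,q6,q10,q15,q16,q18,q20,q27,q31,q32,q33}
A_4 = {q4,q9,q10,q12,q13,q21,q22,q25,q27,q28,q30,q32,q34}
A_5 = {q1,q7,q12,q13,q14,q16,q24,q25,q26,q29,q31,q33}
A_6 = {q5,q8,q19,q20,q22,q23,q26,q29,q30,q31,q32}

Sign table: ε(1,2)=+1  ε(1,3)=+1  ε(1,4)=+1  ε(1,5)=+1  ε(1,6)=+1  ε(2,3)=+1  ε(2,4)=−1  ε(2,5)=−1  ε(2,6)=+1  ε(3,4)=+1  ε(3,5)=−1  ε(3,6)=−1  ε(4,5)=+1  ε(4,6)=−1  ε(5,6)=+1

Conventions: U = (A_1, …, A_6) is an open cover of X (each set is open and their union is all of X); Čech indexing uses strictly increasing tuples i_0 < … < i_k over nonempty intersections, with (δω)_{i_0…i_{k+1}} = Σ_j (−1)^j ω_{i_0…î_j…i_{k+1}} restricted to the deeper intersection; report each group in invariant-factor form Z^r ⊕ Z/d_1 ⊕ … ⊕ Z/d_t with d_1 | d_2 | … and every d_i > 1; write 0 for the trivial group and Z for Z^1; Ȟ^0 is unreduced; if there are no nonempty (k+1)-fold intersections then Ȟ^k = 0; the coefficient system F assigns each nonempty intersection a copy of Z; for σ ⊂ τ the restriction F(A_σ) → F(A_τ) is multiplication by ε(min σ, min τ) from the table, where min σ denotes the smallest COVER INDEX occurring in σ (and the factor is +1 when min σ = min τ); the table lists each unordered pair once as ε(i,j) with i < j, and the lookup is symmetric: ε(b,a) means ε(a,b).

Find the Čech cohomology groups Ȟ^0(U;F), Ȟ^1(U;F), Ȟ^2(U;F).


nerve simplices:
  A12={q5,q17,q18} A13={q2,q18,q27} A14={q21,q25,q27} A15={q14,q25,q29} A16={q5,q8,q29} A23={q15,q18,q33} A24={q9,q12,q22,q28} A25={q1,q12,q33} A26={q5,q19,q22} A34={q4,q10,q27,q32} A35={q16,q31,q33} A36={q20,q31,q32} A45={q12,q13,q25} A46={q22,q30,q32} A56={q26,q29,q31}
  A123={q18} A126={q5} A134={q27} A145={q25} A156={q29} A235={q33} A245={q12} A246={q22} A346={q32} A356={q31}
C dims 6,15,10; δ0: rk 6, SNF 1^5·2; δ1: rk 9, SNF 1^9
degree 0: 6−6−0 = 0 → Ȟ^0 ≅ 0
degree 1: 15−9−6 = 0 plus torsion [2] → Ȟ^1 ≅ Z/2
degree 2: 10−0−9 = 1 → Ȟ^2 ≅ Z

Ȟ^0 ≅ 0; Ȟ^1 ≅ Z/2; Ȟ^2 ≅ Z


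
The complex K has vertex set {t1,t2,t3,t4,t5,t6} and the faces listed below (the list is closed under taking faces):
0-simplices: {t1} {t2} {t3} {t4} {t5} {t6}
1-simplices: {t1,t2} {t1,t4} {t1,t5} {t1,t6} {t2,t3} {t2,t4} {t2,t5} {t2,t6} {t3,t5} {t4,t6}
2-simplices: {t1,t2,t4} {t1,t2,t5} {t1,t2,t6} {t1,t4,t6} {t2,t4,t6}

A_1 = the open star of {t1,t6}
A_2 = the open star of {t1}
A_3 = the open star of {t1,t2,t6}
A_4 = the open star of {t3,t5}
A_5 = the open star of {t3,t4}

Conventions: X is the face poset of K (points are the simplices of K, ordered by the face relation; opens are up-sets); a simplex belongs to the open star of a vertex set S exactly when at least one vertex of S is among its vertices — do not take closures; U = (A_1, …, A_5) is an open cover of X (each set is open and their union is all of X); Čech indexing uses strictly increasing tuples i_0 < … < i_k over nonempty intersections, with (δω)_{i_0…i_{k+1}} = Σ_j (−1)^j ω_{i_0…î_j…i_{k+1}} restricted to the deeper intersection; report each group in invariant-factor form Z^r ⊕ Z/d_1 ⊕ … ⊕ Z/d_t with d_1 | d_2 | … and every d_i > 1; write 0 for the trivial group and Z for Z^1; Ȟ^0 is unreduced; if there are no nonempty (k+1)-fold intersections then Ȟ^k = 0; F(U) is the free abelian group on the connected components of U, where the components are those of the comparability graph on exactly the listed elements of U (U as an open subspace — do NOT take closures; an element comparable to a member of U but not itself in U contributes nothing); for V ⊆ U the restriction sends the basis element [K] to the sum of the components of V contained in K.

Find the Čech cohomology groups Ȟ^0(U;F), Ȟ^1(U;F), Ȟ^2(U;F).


nonempty overlaps:
  A1={{t1},{t6},{t1,t2},{t1,t4},{t1,t5},{t1,t6},{t2,t6},{t4,t6},{t1,t2,t4},{t1,t2,t5},{t1,t2,t6},{t1,t4,t6},{t2,t4,t6}} A2={{t1},{t1,t2},{t1,t4},{t1,t5},{t1,t6},{t1,t2,t4},{t1,t2,t5},{t1,t2,t6},{t1,t4,t6}} A3={{t1},{t2},{t6},{t1,t2},{t1,t4},{t1,t5},{t1,t6},{t2,t3},{t2,t4},{t2,t5},{t2,t6},{t4,t6},{t1,t2,t4},{t1,t2,t5},{t1,t2,t6},{t1,t4,t6},{t2,t4,t6}} A4={{t3},{t5},{t1,t5},{t2,t3},{t2,t5},{t3,t5},{t1,t2,t5}} A5={{t3},{t4},{t1,t4},{t2,t3},{t2,t4},{t3,t5},{t4,t6},{t1,t2,t4},{t1,t4,t6},{t2,t4,t6}}
  A12={{t1},{t1,t2},{t1,t4},{t1,t5},{t1,t6},{t1,t2,t4},{t1,t2,t5},{t1,t2,t6},{t1,t4,t6}} A13={{t1},{t6},{t1,t2},{t1,t4},{t1,t5},{t1,t6},{t2,t6},{t4,t6},{t1,t2,t4},{t1,t2,t5},{t1,t2,t6},{t1,t4,t6},{t2,t4,t6}} A14={{t1,t5},{t1,t2,t5}} A15={{t1,t4},{t4,t6},{t1,t2,t4},{t1,t4,t6},{t2,t4,t6}} A23={{t1},{t1,t2},{t1,t4},{t1,t5},{t1,t6},{t1,t2,t4},{t1,t2,t5},{t1,t2,t6},{t1,t4,t6}} A24={{t1,t5},{t1,t2,t5}} A25={{t1,t4},{t1,t2,t4},{t1,t4,t6}} A34={{t1,t5},{t2,t3},{t2,t5},{t1,t2,t5}} A35={{t1,t4},{t2,t3},{t2,t4},{t4,t6},{t1,t2,t4},{t1,t4,t6},{t2,t4,t6}} A45={{t3},{t2,t3},{t3,t5}}
  A123={{t1},{t1,t2},{t1,t4},{t1,t5},{t1,t6},{t1,t2,t4},{t1,t2,t5},{t1,t2,t6},{t1,t4,t6}} A124={{t1,t5},{t1,t2,t5}} A125={{t1,t4},{t1,t2,t4},{t1,t4,t6}} A134={{t1,t5},{t1,t2,t5}} A135={{t1,t4},{t4,t6},{t1,t2,t4},{t1,t4,t6},{t2,t4,t6}} A234={{t1,t5},{t1,t2,t5}} A235={{t1,t4},{t1,t2,t4},{t1,t4,t6}} A345={{t2,t3}}
  A1234={{t1,t5},{t1,t2,t5}} A1235={{t1,t4},{t1,t2,t4},{t1,t4,t6}}
components per intersection:
  A1: {{t1},{t6},{t1,t2},{t1,t4},{t1,t5},{t1,t6},{t2,t6},{t4,t6},{t1,t2,t4},{t1,t2,t5},{t1,t2,t6},{t1,t4,t6},{t2,t4,t6}}
  A2: {{t1},{t1,t2},{t1,t4},{t1,t5},{t1,t6},{t1,t2,t4},{t1,t2,t5},{t1,t2,t6},{t1,t4,t6}}
  A3: {{t1},{t2},{t6},{t1,t2},{t1,t4},{t1,t5},{t1,t6},{t2,t3},{t2,t4},{t2,t5},{t2,t6},{t4,t6},{t1,t2,t4},{t1,t2,t5},{t1,t2,t6},{t1,t4,t6},{t2,t4,t6}}
  A4: {{t3},{t5},{t1,t5},{t2,t3},{t2,t5},{t3,t5},{t1,t2,t5}}
  A5: {{t3},{t2,t3},{t3,t5}} {{t4},{t1,t4},{t2,t4},{t4,t6},{t1,t2,t4},{t1,t4,t6},{t2,t4,t6}}
  A12: {{t1},{t1,t2},{t1,t4},{t1,t5},{t1,t6},{t1,t2,t4},{t1,t2,t5},{t1,t2,t6},{t1,t4,t6}}
  A13: {{t1},{t6},{t1,t2},{t1,t4},{t1,t5},{t1,t6},{t2,t6},{t4,t6},{t1,t2,t4},{t1,t2,t5},{t1,t2,t6},{t1,t4,t6},{t2,t4,t6}}
  A14: {{t1,t5},{t1,t2,t5}}
  A15: {{t1,t4},{t4,t6},{t1,t2,t4},{t1,t4,t6},{t2,t4,t6}}
  A23: {{t1},{t1,t2},{t1,t4},{t1,t5},{t1,t6},{t1,t2,t4},{t1,t2,t5},{t1,t2,t6},{t1,t4,t6}}
  A24: {{t1,t5},{t1,t2,t5}}
  A25: {{t1,t4},{t1,t2,t4},{t1,t4,t6}}
  A34: {{t1,t5},{t2,t5},{t1,t2,t5}} {{t2,t3}}
  A35: {{t1,t4},{t2,t4},{t4,t6},{t1,t2,t4},{t1,t4,t6},{t2,t4,t6}} {{t2,t3}}
  A45: {{t3},{t2,t3},{t3,t5}}
  A123: {{t1},{t1,t2},{t1,t4},{t1,t5},{t1,t6},{t1,t2,t4},{t1,t2,t5},{t1,t2,t6},{t1,t4,t6}}
  A124: {{t1,t5},{t1,t2,t5}}
  A125: {{t1,t4},{t1,t2,t4},{t1,t4,t6}}
  A134: {{t1,t5},{t1,t2,t5}}
  A135: {{t1,t4},{t4,t6},{t1,t2,t4},{t1,t4,t6},{t2,t4,t6}}
  A234: {{t1,t5},{t1,t2,t5}}
  A235: {{t1,t4},{t1,t2,t4},{t1,t4,t6}}
  A345: {{t2,t3}}
  A1234: {{t1,t5},{t1,t2,t5}}
  A1235: {{t1,t4},{t1,t2,t4},{t1,t4,t6}}
C dims 6,12,8,2; δ0: rk 5, SNF 1^5; δ1: rk 6, SNF 1^6; δ2: rk 2, SNF 1^2
degree 0: 6−5−0 = 1 → Ȟ^0 ≅ Z
degree 1: 12−6−5 = 1 → Ȟ^1 ≅ Z
degree 2: 8−2−6 = 0 → Ȟ^2 ≅ 0

Ȟ^0(U;F) ≅ Z; Ȟ^1(U;F) ≅ Z; Ȟ^2(U;F) ≅ 0
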